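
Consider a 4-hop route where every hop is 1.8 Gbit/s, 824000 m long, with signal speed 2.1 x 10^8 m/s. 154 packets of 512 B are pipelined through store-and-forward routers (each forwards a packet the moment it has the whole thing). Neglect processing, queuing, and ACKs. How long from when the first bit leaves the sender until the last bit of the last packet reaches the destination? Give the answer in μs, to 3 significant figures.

Per-hop transmission t_tx = L/R = 4096/1800000000 = 2.27556 μs.
Per-hop propagation t_prop = 824000/210000000 = 3923.81 μs.
Pipeline fill: first packet needs 4·t_tx to clear all hops; remaining 153 packets each add one t_tx.
Total = (4+154-1)·t_tx + 4·t_prop = 157·2.27556 + 4·3923.81 = 16100 μs.

16100 μs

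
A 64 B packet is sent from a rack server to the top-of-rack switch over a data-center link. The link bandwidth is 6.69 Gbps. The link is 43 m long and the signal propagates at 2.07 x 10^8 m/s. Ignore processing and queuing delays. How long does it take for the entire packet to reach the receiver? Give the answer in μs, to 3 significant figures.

0.284 μs

L = 64 × 8 = 512 bits.
Transmission delay = L/R = 512 / 6690000000 = 0.0765321 μs.
Propagation delay = d/s = 43 m / 2.07e+08 m/s = 0.207729 μs.
Total = 0.284 μs.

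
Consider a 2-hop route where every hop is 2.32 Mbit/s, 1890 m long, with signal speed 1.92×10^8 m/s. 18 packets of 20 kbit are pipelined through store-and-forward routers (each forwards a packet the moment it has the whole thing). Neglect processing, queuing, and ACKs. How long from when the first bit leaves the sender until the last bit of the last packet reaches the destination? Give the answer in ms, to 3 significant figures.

Per-hop transmission t_tx = L/R = 20000/2320000 = 8.62069 ms.
Per-hop propagation t_prop = 1890/192000000 = 0.00984375 ms.
Pipeline fill: first packet needs 2·t_tx to clear all hops; remaining 17 packets each add one t_tx.
Total = (2+18-1)·t_tx + 2·t_prop = 19·8.62069 + 2·0.00984375 = 164 ms.

164 ms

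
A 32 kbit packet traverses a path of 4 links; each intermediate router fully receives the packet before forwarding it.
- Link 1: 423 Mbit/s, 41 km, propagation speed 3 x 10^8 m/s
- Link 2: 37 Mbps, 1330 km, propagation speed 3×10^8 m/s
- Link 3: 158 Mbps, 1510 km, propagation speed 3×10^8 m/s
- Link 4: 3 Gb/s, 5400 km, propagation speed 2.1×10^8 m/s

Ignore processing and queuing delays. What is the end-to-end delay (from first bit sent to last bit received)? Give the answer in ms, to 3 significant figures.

L = 32000 bits.
Transmission delays (L/R per hop): 0.0756501, 0.864865, 0.202532, 0.0106667 ms; sum = 1.15371 ms.
Propagation delays (d/s per hop): 0.136667, 4.43333, 5.03333, 25.7143 ms; sum = 35.3176 ms.
End-to-end = 36.5 ms.

36.5 ms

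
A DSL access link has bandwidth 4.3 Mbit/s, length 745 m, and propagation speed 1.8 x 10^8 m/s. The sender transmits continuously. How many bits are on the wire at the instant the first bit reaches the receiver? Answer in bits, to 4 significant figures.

17.80 bits

Propagation delay = 745 / 180000000 = 4.13889e-06 s.
BDP = R × t_prop = 4300000 × 4.13889e-06 = 17.7972 bits.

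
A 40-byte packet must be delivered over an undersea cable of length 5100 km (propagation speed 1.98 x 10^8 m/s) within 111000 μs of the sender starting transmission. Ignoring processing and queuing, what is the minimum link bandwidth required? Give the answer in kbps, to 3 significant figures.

L = 320 bits.
Propagation delay = 5100000 / 198000000 = 25757.6 μs.
Transmission budget = 111000 − 25757.6 = 85242.4 μs.
R ≥ L / t_tx = 320 bits / 0.0852424 s = 3.75 kbps.

3.75 kbps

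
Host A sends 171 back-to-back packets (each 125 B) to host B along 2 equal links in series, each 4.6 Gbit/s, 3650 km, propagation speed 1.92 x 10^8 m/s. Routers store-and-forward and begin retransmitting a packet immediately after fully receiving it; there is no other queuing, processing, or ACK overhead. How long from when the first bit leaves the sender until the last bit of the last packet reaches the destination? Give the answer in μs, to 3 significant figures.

Per-hop transmission t_tx = L/R = 1000/4600000000 = 0.217391 μs.
Per-hop propagation t_prop = 3650000/192000000 = 19010.4 μs.
Pipeline fill: first packet needs 2·t_tx to clear all hops; remaining 170 packets each add one t_tx.
Total = (2+171-1)·t_tx + 2·t_prop = 172·0.217391 + 2·19010.4 = 38100 μs.

38100 μs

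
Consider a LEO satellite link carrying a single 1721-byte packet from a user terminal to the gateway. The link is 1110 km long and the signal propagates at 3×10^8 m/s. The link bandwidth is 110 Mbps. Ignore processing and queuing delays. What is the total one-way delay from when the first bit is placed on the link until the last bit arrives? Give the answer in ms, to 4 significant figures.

L = 1721 × 8 = 13768 bits.
Transmission delay = L/R = 13768 / 110000000 = 0.125164 ms.
Propagation delay = d/s = 1110000 m / 300000000 m/s = 3.7 ms.
Total = 3.825 ms.

3.825 ms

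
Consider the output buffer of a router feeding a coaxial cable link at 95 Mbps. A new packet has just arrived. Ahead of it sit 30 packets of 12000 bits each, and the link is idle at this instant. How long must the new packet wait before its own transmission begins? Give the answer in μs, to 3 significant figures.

Each queued packet: L/R = 12000/95000000 = 126.316 μs.
30 queued → 3789.47 μs.
Queuing delay = 3790 μs.

3790 μs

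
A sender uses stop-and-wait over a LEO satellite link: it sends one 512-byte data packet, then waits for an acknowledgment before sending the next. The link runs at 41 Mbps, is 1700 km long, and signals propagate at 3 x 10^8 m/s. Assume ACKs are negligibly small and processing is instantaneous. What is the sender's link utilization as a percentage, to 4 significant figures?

t_tx = L/R = 4096/41000000 = 9.99024e-05 s.
t_prop = 1700000/300000000 = 0.00566667 s; RTT = 0.0113333 s.
Cycle = t_tx + RTT = 0.0114332 s.
Utilization = t_tx / cycle = 9.99024e-05/0.0114332 = 0.8738 %.

0.8738 %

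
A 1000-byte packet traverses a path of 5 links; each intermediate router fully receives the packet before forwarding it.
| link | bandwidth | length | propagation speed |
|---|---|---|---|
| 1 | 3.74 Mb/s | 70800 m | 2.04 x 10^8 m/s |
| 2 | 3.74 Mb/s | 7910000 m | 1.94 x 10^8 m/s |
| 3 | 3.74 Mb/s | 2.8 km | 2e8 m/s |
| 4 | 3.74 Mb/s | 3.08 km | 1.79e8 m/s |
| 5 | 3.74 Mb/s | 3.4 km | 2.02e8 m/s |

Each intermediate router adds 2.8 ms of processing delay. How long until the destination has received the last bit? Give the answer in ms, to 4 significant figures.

63.06 ms

L = 1000 × 8 = 8000 bits.
Transmission delay per hop = L/R = 8000/3740000 = 2.13904 ms; 5 hops → 10.6952 ms.
Propagation delays (d/s per hop): 0.347059, 40.7732, 0.014, 0.0172067, 0.0168317 ms; sum = 41.1683 ms.
Processing at 4 router(s): 4 × 2.8 ms = 11.2 ms.
End-to-end = 63.06 ms.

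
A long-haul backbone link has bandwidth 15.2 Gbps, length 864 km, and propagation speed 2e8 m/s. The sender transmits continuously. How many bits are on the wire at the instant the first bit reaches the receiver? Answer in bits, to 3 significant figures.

Propagation delay = 864000 / 200000000 = 0.00432 s.
BDP = R × t_prop = 15200000000 × 0.00432 = 65664000 bits.

65700000 bits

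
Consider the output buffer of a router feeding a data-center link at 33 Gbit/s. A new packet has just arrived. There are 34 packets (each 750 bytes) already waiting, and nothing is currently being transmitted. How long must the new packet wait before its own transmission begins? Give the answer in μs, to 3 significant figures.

6.18 μs

Each queued packet: L/R = 6000/33000000000 = 0.181818 μs.
34 queued → 6.18182 μs.
Queuing delay = 6.18 μs.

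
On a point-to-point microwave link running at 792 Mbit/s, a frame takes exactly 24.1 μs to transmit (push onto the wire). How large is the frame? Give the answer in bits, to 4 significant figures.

L = R × t_tx = 792000000 b/s × 2.41e-05 s = 19087.2 bits.

19090 bits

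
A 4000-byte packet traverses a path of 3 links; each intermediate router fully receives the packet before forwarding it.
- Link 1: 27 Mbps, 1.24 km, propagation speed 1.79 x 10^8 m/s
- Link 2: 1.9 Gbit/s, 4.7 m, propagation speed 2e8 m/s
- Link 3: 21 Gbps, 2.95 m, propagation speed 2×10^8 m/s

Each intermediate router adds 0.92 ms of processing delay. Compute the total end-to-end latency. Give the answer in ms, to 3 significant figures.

3.05 ms

L = 4000 × 8 = 32000 bits.
Transmission delays (L/R per hop): 1.18519, 0.0168421, 0.00152381 ms; sum = 1.20355 ms.
Propagation delays (d/s per hop): 0.00692737, 2.35e-05, 1.475e-05 ms; sum = 0.00696562 ms.
Processing at 2 router(s): 2 × 0.92 ms = 1.84 ms.
End-to-end = 3.05 ms.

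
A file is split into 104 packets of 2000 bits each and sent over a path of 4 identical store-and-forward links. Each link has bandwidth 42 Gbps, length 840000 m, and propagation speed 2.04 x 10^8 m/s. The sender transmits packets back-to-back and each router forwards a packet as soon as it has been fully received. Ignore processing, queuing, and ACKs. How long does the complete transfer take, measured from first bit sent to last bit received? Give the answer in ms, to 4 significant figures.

Per-hop transmission t_tx = L/R = 2000/42000000000 = 4.7619e-05 ms.
Per-hop propagation t_prop = 840000/204000000 = 4.11765 ms.
Pipeline fill: first packet needs 4·t_tx to clear all hops; remaining 103 packets each add one t_tx.
Total = (4+104-1)·t_tx + 4·t_prop = 107·4.7619e-05 + 4·4.11765 = 16.48 ms.

16.48 ms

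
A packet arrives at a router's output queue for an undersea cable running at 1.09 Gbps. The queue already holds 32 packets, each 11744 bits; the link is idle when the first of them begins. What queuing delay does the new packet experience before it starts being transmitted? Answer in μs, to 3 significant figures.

Each queued packet: L/R = 11744/1090000000 = 10.7743 μs.
32 queued → 344.778 μs.
Queuing delay = 345 μs.

345 μs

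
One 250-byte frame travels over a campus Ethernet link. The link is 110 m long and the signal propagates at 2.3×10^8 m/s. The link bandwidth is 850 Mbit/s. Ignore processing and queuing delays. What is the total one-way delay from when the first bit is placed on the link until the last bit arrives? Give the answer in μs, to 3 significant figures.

2.83 μs

L = 250 × 8 = 2000 bits.
Transmission delay = L/R = 2000 / 850000000 = 2.35294 μs.
Propagation delay = d/s = 110 m / 2.3e+08 m/s = 0.478261 μs.
Total = 2.83 μs.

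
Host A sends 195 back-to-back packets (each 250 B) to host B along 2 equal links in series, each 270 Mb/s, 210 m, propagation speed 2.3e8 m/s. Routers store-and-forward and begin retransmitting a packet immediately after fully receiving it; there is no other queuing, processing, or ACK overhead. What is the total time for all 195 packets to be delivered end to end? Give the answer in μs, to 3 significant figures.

Per-hop transmission t_tx = L/R = 2000/270000000 = 7.40741 μs.
Per-hop propagation t_prop = 210/2.3e+08 = 0.913043 μs.
Pipeline fill: first packet needs 2·t_tx to clear all hops; remaining 194 packets each add one t_tx.
Total = (2+195-1)·t_tx + 2·t_prop = 196·7.40741 + 2·0.913043 = 1450 μs.

1450 μs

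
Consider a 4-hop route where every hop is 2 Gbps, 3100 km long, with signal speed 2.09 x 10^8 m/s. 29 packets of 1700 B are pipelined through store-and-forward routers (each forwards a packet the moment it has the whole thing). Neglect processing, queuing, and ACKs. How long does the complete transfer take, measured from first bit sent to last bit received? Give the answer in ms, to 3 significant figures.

Per-hop transmission t_tx = L/R = 13600/2000000000 = 0.0068 ms.
Per-hop propagation t_prop = 3100000/209000000 = 14.8325 ms.
Pipeline fill: first packet needs 4·t_tx to clear all hops; remaining 28 packets each add one t_tx.
Total = (4+29-1)·t_tx + 4·t_prop = 32·0.0068 + 4·14.8325 = 59.5 ms.

59.5 ms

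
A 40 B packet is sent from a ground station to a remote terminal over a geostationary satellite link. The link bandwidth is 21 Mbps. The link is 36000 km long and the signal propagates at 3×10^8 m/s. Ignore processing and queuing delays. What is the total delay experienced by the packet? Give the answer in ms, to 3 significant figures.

120 ms

L = 40 × 8 = 320 bits.
Transmission delay = L/R = 320 / 21000000 = 0.0152381 ms.
Propagation delay = d/s = 36000000 m / 300000000 m/s = 120 ms.
Total = 120 ms.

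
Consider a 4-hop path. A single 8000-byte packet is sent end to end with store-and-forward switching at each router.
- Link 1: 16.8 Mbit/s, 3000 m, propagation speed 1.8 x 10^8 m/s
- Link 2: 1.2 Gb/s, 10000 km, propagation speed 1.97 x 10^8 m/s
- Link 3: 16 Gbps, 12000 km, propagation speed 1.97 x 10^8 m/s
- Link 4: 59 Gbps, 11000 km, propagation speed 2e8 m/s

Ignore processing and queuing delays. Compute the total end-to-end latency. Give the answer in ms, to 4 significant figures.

170.6 ms

L = 8000 × 8 = 64000 bits.
Transmission delays (L/R per hop): 3.80952, 0.0533333, 0.004, 0.00108475 ms; sum = 3.86794 ms.
Propagation delays (d/s per hop): 0.0166667, 50.7614, 60.9137, 55 ms; sum = 166.692 ms.
End-to-end = 170.6 ms.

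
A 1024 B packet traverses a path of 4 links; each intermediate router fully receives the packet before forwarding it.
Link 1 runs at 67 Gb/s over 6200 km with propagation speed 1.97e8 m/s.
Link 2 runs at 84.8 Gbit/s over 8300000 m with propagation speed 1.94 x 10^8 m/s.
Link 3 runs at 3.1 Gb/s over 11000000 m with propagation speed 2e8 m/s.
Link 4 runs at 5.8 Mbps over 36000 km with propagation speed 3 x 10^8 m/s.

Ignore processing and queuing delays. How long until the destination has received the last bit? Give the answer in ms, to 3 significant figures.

251 ms

L = 1024 × 8 = 8192 bits.
Transmission delays (L/R per hop): 0.000122269, 9.66038e-05, 0.00264258, 1.41241 ms; sum = 1.41528 ms.
Propagation delays (d/s per hop): 31.4721, 42.7835, 55, 120 ms; sum = 249.256 ms.
End-to-end = 251 ms.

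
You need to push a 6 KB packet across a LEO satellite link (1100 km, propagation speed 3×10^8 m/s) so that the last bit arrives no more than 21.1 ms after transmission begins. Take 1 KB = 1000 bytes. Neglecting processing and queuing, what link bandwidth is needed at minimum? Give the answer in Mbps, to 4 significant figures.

L = 48000 bits.
Propagation delay = 1100000 / 300000000 = 3.66667 ms.
Transmission budget = 21.1 − 3.66667 = 17.4333 ms.
R ≥ L / t_tx = 48000 bits / 0.0174333 s = 2.753 Mbps.

2.753 Mbps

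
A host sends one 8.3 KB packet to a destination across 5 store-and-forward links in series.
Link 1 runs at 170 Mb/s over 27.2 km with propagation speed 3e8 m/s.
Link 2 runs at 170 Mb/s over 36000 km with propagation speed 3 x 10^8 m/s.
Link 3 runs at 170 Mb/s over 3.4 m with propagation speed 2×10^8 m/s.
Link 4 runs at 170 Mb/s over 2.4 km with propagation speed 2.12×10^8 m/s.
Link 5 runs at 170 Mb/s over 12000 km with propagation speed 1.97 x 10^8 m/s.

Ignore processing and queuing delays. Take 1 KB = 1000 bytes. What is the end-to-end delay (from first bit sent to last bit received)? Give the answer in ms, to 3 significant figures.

183 ms

L = 66400 bits.
Transmission delay per hop = L/R = 66400/170000000 = 0.390588 ms; 5 hops → 1.95294 ms.
Propagation delays (d/s per hop): 0.0906667, 120, 1.7e-05, 0.0113208, 60.9137 ms; sum = 181.016 ms.
End-to-end = 183 ms.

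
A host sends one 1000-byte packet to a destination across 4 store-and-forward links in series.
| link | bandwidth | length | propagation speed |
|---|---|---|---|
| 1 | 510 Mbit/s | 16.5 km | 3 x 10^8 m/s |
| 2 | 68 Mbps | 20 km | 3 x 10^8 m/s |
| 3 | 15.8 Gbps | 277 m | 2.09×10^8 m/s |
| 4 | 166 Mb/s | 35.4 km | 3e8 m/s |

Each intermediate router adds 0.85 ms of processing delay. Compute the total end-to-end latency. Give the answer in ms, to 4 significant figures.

L = 1000 × 8 = 8000 bits.
Transmission delays (L/R per hop): 0.0156863, 0.117647, 0.000506329, 0.0481928 ms; sum = 0.182032 ms.
Propagation delays (d/s per hop): 0.055, 0.0666667, 0.00132536, 0.118 ms; sum = 0.240992 ms.
Processing at 3 router(s): 3 × 0.85 ms = 2.55 ms.
End-to-end = 2.973 ms.

2.973 ms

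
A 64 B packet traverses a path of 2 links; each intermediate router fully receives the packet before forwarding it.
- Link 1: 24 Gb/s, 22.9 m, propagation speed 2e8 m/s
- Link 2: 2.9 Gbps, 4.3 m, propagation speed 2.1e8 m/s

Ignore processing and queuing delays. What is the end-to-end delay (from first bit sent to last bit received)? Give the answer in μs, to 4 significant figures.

L = 64 × 8 = 512 bits.
Transmission delays (L/R per hop): 0.0213333, 0.176552 μs; sum = 0.197885 μs.
Propagation delays (d/s per hop): 0.1145, 0.0204762 μs; sum = 0.134976 μs.
End-to-end = 0.3329 μs.

0.3329 μs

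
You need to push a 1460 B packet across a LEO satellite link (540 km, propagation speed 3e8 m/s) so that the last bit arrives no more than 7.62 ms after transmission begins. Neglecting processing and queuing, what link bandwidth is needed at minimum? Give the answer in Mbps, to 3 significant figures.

L = 11680 bits.
Propagation delay = 540000 / 300000000 = 1.8 ms.
Transmission budget = 7.62 − 1.8 = 5.82 ms.
R ≥ L / t_tx = 11680 bits / 0.00582 s = 2.01 Mbps.

2.01 Mbps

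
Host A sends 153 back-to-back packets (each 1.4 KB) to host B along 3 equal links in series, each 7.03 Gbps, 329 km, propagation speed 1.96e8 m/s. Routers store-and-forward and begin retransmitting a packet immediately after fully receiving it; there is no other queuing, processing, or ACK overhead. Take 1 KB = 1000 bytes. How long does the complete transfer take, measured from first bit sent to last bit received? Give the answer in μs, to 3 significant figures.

Per-hop transmission t_tx = L/R = 11200/7030000000 = 1.59317 μs.
Per-hop propagation t_prop = 329000/196000000 = 1678.57 μs.
Pipeline fill: first packet needs 3·t_tx to clear all hops; remaining 152 packets each add one t_tx.
Total = (3+153-1)·t_tx + 3·t_prop = 155·1.59317 + 3·1678.57 = 5280 μs.

5280 μs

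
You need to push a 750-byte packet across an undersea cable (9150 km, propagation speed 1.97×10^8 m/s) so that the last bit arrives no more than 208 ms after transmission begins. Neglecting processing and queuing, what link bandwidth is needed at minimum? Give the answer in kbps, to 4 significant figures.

37.14 kbps

L = 6000 bits.
Propagation delay = 9150000 / 197000000 = 46.4467 ms.
Transmission budget = 208 − 46.4467 = 161.553 ms.
R ≥ L / t_tx = 6000 bits / 0.161553 s = 37.14 kbps.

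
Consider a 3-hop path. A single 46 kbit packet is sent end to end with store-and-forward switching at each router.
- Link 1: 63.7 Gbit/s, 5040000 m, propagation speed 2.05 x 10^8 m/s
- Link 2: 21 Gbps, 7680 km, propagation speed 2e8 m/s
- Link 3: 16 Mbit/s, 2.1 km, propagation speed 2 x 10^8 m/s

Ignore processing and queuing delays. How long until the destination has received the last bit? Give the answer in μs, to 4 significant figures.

65870 μs

L = 46000 bits.
Transmission delays (L/R per hop): 0.722135, 2.19048, 2875 μs; sum = 2877.91 μs.
Propagation delays (d/s per hop): 24585.4, 38400, 10.5 μs; sum = 62995.9 μs.
End-to-end = 65870 μs.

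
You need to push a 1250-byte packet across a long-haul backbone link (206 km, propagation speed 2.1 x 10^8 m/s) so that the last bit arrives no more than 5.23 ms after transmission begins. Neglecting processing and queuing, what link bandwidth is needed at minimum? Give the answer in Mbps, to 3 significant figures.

L = 10000 bits.
Propagation delay = 206000 / 210000000 = 0.980952 ms.
Transmission budget = 5.23 − 0.980952 = 4.24905 ms.
R ≥ L / t_tx = 10000 bits / 0.00424905 s = 2.35 Mbps.

2.35 Mbps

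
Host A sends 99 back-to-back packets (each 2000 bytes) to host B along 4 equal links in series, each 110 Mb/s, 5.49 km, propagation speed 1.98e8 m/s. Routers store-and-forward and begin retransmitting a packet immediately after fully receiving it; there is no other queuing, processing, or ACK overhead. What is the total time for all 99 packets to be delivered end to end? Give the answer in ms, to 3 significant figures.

Per-hop transmission t_tx = L/R = 16000/110000000 = 0.145455 ms.
Per-hop propagation t_prop = 5490/198000000 = 0.0277273 ms.
Pipeline fill: first packet needs 4·t_tx to clear all hops; remaining 98 packets each add one t_tx.
Total = (4+99-1)·t_tx + 4·t_prop = 102·0.145455 + 4·0.0277273 = 14.9 ms.

14.9 ms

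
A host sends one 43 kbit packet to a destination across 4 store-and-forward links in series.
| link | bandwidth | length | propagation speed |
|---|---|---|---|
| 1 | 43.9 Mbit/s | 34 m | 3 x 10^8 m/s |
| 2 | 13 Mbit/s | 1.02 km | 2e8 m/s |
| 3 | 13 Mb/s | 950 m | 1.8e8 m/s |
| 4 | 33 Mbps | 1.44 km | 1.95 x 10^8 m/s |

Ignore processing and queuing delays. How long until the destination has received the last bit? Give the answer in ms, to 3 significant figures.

L = 43000 bits.
Transmission delays (L/R per hop): 0.979499, 3.30769, 3.30769, 1.30303 ms; sum = 8.89791 ms.
Propagation delays (d/s per hop): 0.000113333, 0.0051, 0.00527778, 0.00738462 ms; sum = 0.0178757 ms.
End-to-end = 8.92 ms.

8.92 ms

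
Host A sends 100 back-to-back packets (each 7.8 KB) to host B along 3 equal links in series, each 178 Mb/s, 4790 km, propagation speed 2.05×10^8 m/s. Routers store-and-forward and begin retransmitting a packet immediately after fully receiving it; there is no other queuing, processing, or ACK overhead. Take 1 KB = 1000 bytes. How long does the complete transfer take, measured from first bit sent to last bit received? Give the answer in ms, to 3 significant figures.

106 ms

Per-hop transmission t_tx = L/R = 62400/178000000 = 0.350562 ms.
Per-hop propagation t_prop = 4790000/2.05e+08 = 23.3659 ms.
Pipeline fill: first packet needs 3·t_tx to clear all hops; remaining 99 packets each add one t_tx.
Total = (3+100-1)·t_tx + 3·t_prop = 102·0.350562 + 3·23.3659 = 106 ms.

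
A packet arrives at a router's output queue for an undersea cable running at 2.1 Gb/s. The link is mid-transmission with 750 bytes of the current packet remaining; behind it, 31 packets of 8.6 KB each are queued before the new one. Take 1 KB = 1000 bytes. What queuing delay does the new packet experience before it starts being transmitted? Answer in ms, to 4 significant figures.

1.018 ms

Each queued packet: L/R = 68800/2100000000 = 0.0327619 ms.
31 queued → 1.01562 ms.
Plus remaining 6000 bits of current packet: 0.00285714 ms.
Queuing delay = 1.018 ms.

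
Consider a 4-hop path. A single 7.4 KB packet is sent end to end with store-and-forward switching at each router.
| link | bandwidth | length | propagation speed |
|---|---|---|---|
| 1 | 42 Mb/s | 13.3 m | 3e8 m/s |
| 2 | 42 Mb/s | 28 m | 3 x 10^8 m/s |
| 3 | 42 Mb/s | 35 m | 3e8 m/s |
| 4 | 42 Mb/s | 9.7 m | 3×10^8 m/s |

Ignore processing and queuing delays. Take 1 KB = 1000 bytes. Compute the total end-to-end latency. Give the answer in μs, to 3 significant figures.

L = 59200 bits.
Transmission delay per hop = L/R = 59200/42000000 = 1409.52 μs; 4 hops → 5638.1 μs.
Propagation delays (d/s per hop): 0.0443333, 0.0933333, 0.116667, 0.0323333 μs; sum = 0.286667 μs.
End-to-end = 5640 μs.

5640 μs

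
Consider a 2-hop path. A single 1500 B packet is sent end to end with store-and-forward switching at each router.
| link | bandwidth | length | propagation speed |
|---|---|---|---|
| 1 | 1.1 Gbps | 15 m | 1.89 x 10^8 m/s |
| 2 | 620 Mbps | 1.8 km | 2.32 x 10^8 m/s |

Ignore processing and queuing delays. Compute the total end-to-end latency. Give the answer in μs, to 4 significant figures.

38.10 μs

L = 1500 × 8 = 12000 bits.
Transmission delays (L/R per hop): 10.9091, 19.3548 μs; sum = 30.2639 μs.
Propagation delays (d/s per hop): 0.0793651, 7.75862 μs; sum = 7.83799 μs.
End-to-end = 38.10 μs.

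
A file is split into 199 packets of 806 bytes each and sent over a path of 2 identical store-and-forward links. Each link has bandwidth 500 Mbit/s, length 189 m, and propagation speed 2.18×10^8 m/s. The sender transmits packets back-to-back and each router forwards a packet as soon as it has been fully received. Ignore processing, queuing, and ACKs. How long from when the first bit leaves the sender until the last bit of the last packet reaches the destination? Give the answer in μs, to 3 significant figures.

2580 μs

Per-hop transmission t_tx = L/R = 6448/500000000 = 12.896 μs.
Per-hop propagation t_prop = 189/2.18e+08 = 0.866972 μs.
Pipeline fill: first packet needs 2·t_tx to clear all hops; remaining 198 packets each add one t_tx.
Total = (2+199-1)·t_tx + 2·t_prop = 200·12.896 + 2·0.866972 = 2580 μs.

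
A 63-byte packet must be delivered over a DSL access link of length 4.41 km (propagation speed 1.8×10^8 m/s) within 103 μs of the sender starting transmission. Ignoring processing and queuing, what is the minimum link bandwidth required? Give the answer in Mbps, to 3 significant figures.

6.42 Mbps

L = 504 bits.
Propagation delay = 4410 / 180000000 = 24.5 μs.
Transmission budget = 103 − 24.5 = 78.5 μs.
R ≥ L / t_tx = 504 bits / 7.85e-05 s = 6.42 Mbps.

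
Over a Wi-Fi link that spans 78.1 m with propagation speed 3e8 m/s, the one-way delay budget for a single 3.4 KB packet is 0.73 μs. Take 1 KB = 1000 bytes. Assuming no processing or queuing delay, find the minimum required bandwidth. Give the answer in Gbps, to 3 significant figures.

L = 27200 bits.
Propagation delay = 78.1 / 300000000 = 0.260333 μs.
Transmission budget = 0.73 − 0.260333 = 0.469667 μs.
R ≥ L / t_tx = 27200 bits / 4.69667e-07 s = 57.9 Gbps.

57.9 Gbps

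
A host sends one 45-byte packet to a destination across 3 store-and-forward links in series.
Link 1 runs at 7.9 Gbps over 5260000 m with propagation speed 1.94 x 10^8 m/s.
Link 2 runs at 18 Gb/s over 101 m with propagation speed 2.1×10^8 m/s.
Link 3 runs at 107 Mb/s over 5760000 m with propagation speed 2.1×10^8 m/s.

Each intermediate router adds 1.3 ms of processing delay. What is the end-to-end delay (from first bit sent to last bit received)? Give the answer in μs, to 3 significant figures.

57100 μs

L = 45 × 8 = 360 bits.
Transmission delays (L/R per hop): 0.0455696, 0.02, 3.36449 μs; sum = 3.43006 μs.
Propagation delays (d/s per hop): 27113.4, 0.480952, 27428.6 μs; sum = 54542.5 μs.
Processing at 2 router(s): 2 × 1.3 ms = 2600 μs.
End-to-end = 57100 μs.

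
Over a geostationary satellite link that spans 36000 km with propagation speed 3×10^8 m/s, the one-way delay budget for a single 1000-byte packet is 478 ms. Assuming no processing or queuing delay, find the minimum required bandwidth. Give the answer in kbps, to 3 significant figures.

22.3 kbps

L = 8000 bits.
Propagation delay = 36000000 / 300000000 = 120 ms.
Transmission budget = 478 − 120 = 358 ms.
R ≥ L / t_tx = 8000 bits / 0.358 s = 22.3 kbps.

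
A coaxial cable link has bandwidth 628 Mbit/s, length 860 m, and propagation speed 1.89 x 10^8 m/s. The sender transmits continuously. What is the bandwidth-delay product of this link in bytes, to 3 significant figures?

Propagation delay = 860 / 189000000 = 4.55026e-06 s.
BDP = R × t_prop = 628000000 × 4.55026e-06 = 2857.57 bits.
In bytes: 2857.57/8 = 357 bytes.

357 bytes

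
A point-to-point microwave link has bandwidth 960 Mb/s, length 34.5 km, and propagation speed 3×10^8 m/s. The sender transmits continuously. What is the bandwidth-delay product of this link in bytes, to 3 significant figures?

Propagation delay = 34500 / 300000000 = 0.000115 s.
BDP = R × t_prop = 960000000 × 0.000115 = 110400 bits.
In bytes: 110400/8 = 13800 bytes.

13800 bytes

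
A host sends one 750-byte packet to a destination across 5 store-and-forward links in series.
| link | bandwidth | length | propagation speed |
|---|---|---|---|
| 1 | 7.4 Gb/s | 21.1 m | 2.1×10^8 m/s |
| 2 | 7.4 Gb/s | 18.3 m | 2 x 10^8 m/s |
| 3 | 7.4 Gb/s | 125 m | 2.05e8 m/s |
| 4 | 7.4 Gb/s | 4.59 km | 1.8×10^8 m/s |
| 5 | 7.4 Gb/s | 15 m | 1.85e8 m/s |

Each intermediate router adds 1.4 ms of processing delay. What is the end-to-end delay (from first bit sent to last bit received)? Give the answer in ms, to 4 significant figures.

L = 750 × 8 = 6000 bits.
Transmission delay per hop = L/R = 6000/7400000000 = 0.000810811 ms; 5 hops → 0.00405405 ms.
Propagation delays (d/s per hop): 0.000100476, 9.15e-05, 0.000609756, 0.0255, 8.10811e-05 ms; sum = 0.0263828 ms.
Processing at 4 router(s): 4 × 1.4 ms = 5.6 ms.
End-to-end = 5.630 ms.

5.630 ms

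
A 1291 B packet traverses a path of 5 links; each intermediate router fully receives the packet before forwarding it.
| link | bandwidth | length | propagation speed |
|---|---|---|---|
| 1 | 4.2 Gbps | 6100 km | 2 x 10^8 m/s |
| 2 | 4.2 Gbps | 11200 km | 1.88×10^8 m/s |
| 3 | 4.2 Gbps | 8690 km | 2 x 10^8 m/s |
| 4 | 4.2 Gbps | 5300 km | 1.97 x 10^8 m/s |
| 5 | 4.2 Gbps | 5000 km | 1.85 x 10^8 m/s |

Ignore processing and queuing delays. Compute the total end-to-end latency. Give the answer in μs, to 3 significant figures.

187000 μs

L = 1291 × 8 = 10328 bits.
Transmission delay per hop = L/R = 10328/4200000000 = 2.45905 μs; 5 hops → 12.2952 μs.
Propagation delays (d/s per hop): 30500, 59574.5, 43450, 26903.6, 27027 μs; sum = 187455 μs.
End-to-end = 187000 μs.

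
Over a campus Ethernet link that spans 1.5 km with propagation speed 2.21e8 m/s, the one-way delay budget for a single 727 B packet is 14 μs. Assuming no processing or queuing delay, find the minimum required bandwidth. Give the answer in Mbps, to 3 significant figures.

806 Mbps

L = 5816 bits.
Propagation delay = 1500 / 221000000 = 6.78733 μs.
Transmission budget = 14 − 6.78733 = 7.21267 μs.
R ≥ L / t_tx = 5816 bits / 7.21267e-06 s = 806 Mbps.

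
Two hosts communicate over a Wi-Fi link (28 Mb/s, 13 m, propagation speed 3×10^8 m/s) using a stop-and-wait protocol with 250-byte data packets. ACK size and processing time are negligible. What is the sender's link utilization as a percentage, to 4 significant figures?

t_tx = L/R = 2000/28000000 = 7.14286e-05 s.
t_prop = 13/300000000 = 4.33333e-08 s; RTT = 8.66667e-08 s.
Cycle = t_tx + RTT = 7.15152e-05 s.
Utilization = t_tx / cycle = 7.14286e-05/7.15152e-05 = 99.88 %.

99.88 %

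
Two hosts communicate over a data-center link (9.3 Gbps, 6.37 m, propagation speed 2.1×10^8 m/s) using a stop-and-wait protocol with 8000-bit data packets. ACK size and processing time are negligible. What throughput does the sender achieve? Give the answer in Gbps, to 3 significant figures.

t_tx = L/R = 8000/9300000000 = 8.60215e-07 s.
t_prop = 6.37/210000000 = 3.03333e-08 s; RTT = 6.06667e-08 s.
Cycle = t_tx + RTT = 9.20882e-07 s.
Throughput = L / cycle = 8000 / 9.20882e-07 = 8.69 Gbps.

8.69 Gbps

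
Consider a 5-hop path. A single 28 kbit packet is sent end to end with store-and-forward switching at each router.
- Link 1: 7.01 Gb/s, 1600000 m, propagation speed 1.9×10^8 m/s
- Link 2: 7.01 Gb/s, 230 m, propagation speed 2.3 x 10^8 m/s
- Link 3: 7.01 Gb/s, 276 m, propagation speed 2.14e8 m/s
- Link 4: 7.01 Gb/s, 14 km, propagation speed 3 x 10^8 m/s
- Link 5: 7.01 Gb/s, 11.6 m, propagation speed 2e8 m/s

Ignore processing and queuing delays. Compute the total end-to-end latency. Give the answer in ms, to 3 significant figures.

L = 28000 bits.
Transmission delay per hop = L/R = 28000/7010000000 = 0.00399429 ms; 5 hops → 0.0199715 ms.
Propagation delays (d/s per hop): 8.42105, 0.001, 0.00128972, 0.0466667, 5.8e-05 ms; sum = 8.47007 ms.
End-to-end = 8.49 ms.

8.49 ms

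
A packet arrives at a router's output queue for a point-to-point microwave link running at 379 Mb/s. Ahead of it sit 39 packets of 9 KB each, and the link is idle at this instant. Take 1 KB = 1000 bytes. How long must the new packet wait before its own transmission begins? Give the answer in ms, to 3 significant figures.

7.41 ms

Each queued packet: L/R = 72000/379000000 = 0.189974 ms.
39 queued → 7.40897 ms.
Queuing delay = 7.41 ms.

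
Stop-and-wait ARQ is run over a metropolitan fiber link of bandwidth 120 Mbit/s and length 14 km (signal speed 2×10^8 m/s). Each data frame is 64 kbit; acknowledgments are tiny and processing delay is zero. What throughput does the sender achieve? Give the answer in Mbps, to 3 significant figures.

t_tx = L/R = 64000/120000000 = 0.000533333 s.
t_prop = 14000/200000000 = 7e-05 s; RTT = 0.00014 s.
Cycle = t_tx + RTT = 0.000673333 s.
Throughput = L / cycle = 64000 / 0.000673333 = 95.0 Mbps.

95.0 Mbps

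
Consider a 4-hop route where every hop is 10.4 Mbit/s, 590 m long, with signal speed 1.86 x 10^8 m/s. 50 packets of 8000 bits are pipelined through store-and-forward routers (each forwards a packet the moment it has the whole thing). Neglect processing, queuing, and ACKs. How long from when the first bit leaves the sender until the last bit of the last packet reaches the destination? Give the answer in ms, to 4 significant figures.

40.78 ms

Per-hop transmission t_tx = L/R = 8000/10400000 = 0.769231 ms.
Per-hop propagation t_prop = 590/186000000 = 0.00317204 ms.
Pipeline fill: first packet needs 4·t_tx to clear all hops; remaining 49 packets each add one t_tx.
Total = (4+50-1)·t_tx + 4·t_prop = 53·0.769231 + 4·0.00317204 = 40.78 ms.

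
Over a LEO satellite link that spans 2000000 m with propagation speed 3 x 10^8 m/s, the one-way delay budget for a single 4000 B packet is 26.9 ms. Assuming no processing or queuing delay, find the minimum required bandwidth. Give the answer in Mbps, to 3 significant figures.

L = 32000 bits.
Propagation delay = 2000000 / 300000000 = 6.66667 ms.
Transmission budget = 26.9 − 6.66667 = 20.2333 ms.
R ≥ L / t_tx = 32000 bits / 0.0202333 s = 1.58 Mbps.

1.58 Mbps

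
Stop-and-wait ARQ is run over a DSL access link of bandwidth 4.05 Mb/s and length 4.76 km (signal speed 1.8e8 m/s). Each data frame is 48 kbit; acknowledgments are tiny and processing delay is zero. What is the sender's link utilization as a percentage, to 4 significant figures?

t_tx = L/R = 48000/4050000 = 0.0118519 s.
t_prop = 4760/180000000 = 2.64444e-05 s; RTT = 5.28889e-05 s.
Cycle = t_tx + RTT = 0.0119047 s.
Utilization = t_tx / cycle = 0.0118519/0.0119047 = 99.56 %.

99.56 %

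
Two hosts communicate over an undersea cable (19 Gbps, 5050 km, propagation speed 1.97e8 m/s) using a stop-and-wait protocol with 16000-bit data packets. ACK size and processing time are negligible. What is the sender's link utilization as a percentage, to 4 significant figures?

t_tx = L/R = 16000/19000000000 = 8.42105e-07 s.
t_prop = 5050000/197000000 = 0.0256345 s; RTT = 0.051269 s.
Cycle = t_tx + RTT = 0.0512699 s.
Utilization = t_tx / cycle = 8.42105e-07/0.0512699 = 0.001642 %.

0.001642 %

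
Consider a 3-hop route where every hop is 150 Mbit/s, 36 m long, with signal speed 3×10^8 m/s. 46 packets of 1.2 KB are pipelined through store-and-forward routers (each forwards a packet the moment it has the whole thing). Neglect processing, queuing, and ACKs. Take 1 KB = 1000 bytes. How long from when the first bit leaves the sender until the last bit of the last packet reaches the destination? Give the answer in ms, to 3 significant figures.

3.07 ms

Per-hop transmission t_tx = L/R = 9600/150000000 = 0.064 ms.
Per-hop propagation t_prop = 36/300000000 = 0.00012 ms.
Pipeline fill: first packet needs 3·t_tx to clear all hops; remaining 45 packets each add one t_tx.
Total = (3+46-1)·t_tx + 3·t_prop = 48·0.064 + 3·0.00012 = 3.07 ms.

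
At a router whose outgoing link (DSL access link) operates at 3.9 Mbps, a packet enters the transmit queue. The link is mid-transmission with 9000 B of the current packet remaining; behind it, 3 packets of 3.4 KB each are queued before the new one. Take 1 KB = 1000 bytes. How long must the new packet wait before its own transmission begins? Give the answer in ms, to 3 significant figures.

Each queued packet: L/R = 27200/3900000 = 6.97436 ms.
3 queued → 20.9231 ms.
Plus remaining 72000 bits of current packet: 18.4615 ms.
Queuing delay = 39.4 ms.

39.4 ms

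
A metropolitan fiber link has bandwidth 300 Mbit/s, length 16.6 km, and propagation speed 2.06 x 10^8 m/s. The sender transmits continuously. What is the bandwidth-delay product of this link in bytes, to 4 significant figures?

3022 bytes

Propagation delay = 16600 / 206000000 = 8.05825e-05 s.
BDP = R × t_prop = 300000000 × 8.05825e-05 = 24174.8 bits.
In bytes: 24174.8/8 = 3022 bytes.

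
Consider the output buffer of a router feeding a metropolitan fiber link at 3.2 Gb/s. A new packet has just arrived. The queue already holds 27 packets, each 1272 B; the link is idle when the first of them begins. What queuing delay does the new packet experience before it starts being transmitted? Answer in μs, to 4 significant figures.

85.86 μs

Each queued packet: L/R = 10176/3200000000 = 3.18 μs.
27 queued → 85.86 μs.
Queuing delay = 85.86 μs.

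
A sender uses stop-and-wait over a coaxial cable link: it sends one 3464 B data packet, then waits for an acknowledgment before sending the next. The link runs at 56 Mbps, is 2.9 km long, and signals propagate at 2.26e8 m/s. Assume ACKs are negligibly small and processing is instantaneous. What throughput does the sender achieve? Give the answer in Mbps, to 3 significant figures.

53.2 Mbps

t_tx = L/R = 27712/56000000 = 0.000494857 s.
t_prop = 2900/2.26e+08 = 1.28319e-05 s; RTT = 2.56637e-05 s.
Cycle = t_tx + RTT = 0.000520521 s.
Throughput = L / cycle = 27712 / 0.000520521 = 53.2 Mbps.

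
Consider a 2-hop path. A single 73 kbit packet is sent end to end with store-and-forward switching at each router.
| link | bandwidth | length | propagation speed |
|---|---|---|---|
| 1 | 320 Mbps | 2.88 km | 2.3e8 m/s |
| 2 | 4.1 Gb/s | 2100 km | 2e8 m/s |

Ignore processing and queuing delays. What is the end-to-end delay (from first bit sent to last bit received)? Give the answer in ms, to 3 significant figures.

L = 73000 bits.
Transmission delays (L/R per hop): 0.228125, 0.0178049 ms; sum = 0.24593 ms.
Propagation delays (d/s per hop): 0.0125217, 10.5 ms; sum = 10.5125 ms.
End-to-end = 10.8 ms.

10.8 ms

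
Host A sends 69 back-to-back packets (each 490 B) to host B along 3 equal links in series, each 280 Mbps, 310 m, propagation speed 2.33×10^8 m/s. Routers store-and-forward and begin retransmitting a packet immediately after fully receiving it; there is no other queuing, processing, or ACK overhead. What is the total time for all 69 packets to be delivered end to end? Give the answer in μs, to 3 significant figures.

998 μs

Per-hop transmission t_tx = L/R = 3920/280000000 = 14 μs.
Per-hop propagation t_prop = 310/233000000 = 1.33047 μs.
Pipeline fill: first packet needs 3·t_tx to clear all hops; remaining 68 packets each add one t_tx.
Total = (3+69-1)·t_tx + 3·t_prop = 71·14 + 3·1.33047 = 998 μs.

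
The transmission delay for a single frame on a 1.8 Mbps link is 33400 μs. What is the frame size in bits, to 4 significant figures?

L = R × t_tx = 1800000 b/s × 0.0334 s = 60120 bits.

60120 bits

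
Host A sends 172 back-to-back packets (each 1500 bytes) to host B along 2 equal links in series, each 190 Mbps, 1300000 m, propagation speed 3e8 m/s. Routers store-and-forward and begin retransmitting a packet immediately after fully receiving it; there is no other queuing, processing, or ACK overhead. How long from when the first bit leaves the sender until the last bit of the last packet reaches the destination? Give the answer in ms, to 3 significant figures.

19.6 ms

Per-hop transmission t_tx = L/R = 12000/190000000 = 0.0631579 ms.
Per-hop propagation t_prop = 1300000/300000000 = 4.33333 ms.
Pipeline fill: first packet needs 2·t_tx to clear all hops; remaining 171 packets each add one t_tx.
Total = (2+172-1)·t_tx + 2·t_prop = 173·0.0631579 + 2·4.33333 = 19.6 ms.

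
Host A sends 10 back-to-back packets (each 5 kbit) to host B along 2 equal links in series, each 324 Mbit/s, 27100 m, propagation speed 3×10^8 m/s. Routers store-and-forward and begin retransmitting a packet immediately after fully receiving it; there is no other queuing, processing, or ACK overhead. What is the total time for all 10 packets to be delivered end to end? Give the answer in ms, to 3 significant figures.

0.350 ms

Per-hop transmission t_tx = L/R = 5000/324000000 = 0.0154321 ms.
Per-hop propagation t_prop = 27100/300000000 = 0.0903333 ms.
Pipeline fill: first packet needs 2·t_tx to clear all hops; remaining 9 packets each add one t_tx.
Total = (2+10-1)·t_tx + 2·t_prop = 11·0.0154321 + 2·0.0903333 = 0.350 ms.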